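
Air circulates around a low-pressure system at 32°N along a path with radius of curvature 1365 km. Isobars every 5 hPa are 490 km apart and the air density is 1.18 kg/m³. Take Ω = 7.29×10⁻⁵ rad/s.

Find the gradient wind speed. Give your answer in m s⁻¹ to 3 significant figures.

Coriolis parameter at 32°N:
f = 2Ω sin φ = 2 × 7.29×10⁻⁵ × sin 32° = 7.73×10⁻⁵ s⁻¹
Pressure gradient: |∂P/∂n| = 500 Pa / 490000 m = 1.02×10⁻³ Pa/m
Geostrophic speed: V_g = |∂P/∂n|/(fρ) = 1.02×10⁻³/(7.73×10⁻⁵ × 1.18) = 11.2 m/s
Around a low, centrifugal force acts outward with Coriolis, so pressure-gradient force balances both:
(1/ρ)|∂P/∂n| = fV + V²/R  →  V² + fR·V − fR·V_g = 0
With fR = 7.73×10⁻⁵ × 1365×10³ m = 105 m/s:
V = [−fR + √((fR)² + 4 fR V_g)]/2 = [−105 + √(105² + 4×105×11.2)]/2 = 10.2 m/s
Subgeostrophic (V < V_g = 11.2 m/s), as expected around a low.

10.2 m s⁻¹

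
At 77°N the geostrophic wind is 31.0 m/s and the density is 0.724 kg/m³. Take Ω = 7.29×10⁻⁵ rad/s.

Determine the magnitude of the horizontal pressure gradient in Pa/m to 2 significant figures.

3.2×10⁻³ Pa/m

Coriolis parameter at 77°N:
f = 2Ω sin φ = 2 × 7.29×10⁻⁵ × sin 77° = 1.42×10⁻⁴ s⁻¹
Geostrophic balance rearranged: |∂P/∂n| = f ρ V_g
|∂P/∂n| = 1.42×10⁻⁴ × 0.724 × 31.0 = 3.19×10⁻³ Pa/m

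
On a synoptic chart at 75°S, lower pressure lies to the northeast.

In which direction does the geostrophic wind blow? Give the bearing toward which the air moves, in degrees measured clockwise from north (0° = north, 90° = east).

The pressure-gradient force points toward the northeast (bearing 045°).
Geostrophic balance: in the Southern Hemisphere the Coriolis force deflects motion to the left, so the geostrophic wind blows 90° to the left of the pressure-gradient force (low pressure on the right).
Rotating 045° by 90° counterclockwise gives 315° — the wind blows toward the northwest.

315°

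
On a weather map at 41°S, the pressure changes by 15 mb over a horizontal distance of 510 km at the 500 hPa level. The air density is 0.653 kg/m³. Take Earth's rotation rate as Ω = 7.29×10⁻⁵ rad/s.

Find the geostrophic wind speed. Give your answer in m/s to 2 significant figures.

Coriolis parameter at 41°S:
f = 2Ω sin φ = 2 × 7.29×10⁻⁵ × sin 41° = 9.57×10⁻⁵ s⁻¹
Pressure gradient: |∂P/∂n| = 1500 Pa / 510000 m = 2.94×10⁻³ Pa/m
Geostrophic balance (pressure-gradient force = Coriolis force):
V_g = (1/(fρ)) |∂P/∂n| = 2.94×10⁻³ / (9.57×10⁻⁵ × 0.653) = 47.1 m/s

47 m/s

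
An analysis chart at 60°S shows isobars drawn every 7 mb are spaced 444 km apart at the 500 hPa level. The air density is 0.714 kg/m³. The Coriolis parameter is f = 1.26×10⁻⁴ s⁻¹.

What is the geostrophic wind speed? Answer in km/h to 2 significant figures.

Pressure gradient: |∂P/∂n| = 700 Pa / 444000 m = 1.58×10⁻³ Pa/m
Geostrophic balance (pressure-gradient force = Coriolis force):
V_g = (1/(fρ)) |∂P/∂n| = 1.58×10⁻³ / (1.26×10⁻⁴ × 0.714) = 17.5 m/s
Converting: 17.5 m/s × 3.6 = 63 km/h

63 km/h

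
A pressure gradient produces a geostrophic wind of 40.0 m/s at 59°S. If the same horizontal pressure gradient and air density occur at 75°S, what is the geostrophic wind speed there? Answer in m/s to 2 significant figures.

35 m/s

With the same pressure gradient and density, V_g ∝ 1/f ∝ 1/sin φ.
V₂ = V₁ · sin φ₁ / sin φ₂ = 40.0 × sin 59° / sin 75°
V₂ = 40.0 × 0.8572/0.9659 = 35 m/s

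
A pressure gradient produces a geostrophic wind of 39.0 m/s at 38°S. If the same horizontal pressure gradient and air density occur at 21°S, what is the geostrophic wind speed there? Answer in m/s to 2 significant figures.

With the same pressure gradient and density, V_g ∝ 1/f ∝ 1/sin φ.
V₂ = V₁ · sin φ₁ / sin φ₂ = 39.0 × sin 38° / sin 21°
V₂ = 39.0 × 0.6157/0.3584 = 67 m/s

67 m/s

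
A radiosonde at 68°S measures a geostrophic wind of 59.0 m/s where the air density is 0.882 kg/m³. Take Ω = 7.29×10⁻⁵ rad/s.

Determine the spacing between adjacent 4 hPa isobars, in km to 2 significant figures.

Coriolis parameter at 68°S:
f = 2Ω sin φ = 2 × 7.29×10⁻⁵ × sin 68° = 1.35×10⁻⁴ s⁻¹
Geostrophic balance rearranged: |∂P/∂n| = f ρ V_g
|∂P/∂n| = 1.35×10⁻⁴ × 0.882 × 59.0 = 7.03×10⁻³ Pa/m
Isobar spacing: Δn = ΔP/|∂P/∂n| = 400 Pa / 7.03×10⁻³ Pa/m = 56861 m ≈ 57 km

57 km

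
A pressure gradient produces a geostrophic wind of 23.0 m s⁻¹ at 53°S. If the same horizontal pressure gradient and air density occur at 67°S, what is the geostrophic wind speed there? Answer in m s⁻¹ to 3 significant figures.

With the same pressure gradient and density, V_g ∝ 1/f ∝ 1/sin φ.
V₂ = V₁ · sin φ₁ / sin φ₂ = 23.0 × sin 53° / sin 67°
V₂ = 23.0 × 0.7986/0.9205 = 20.0 m s⁻¹

20.0 m s⁻¹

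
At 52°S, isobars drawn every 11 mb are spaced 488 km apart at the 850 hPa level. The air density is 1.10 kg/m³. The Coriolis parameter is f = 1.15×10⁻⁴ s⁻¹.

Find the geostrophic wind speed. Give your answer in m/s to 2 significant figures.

18 m/s

Pressure gradient: |∂P/∂n| = 1100 Pa / 488000 m = 2.25×10⁻³ Pa/m
Geostrophic balance (pressure-gradient force = Coriolis force):
V_g = (1/(fρ)) |∂P/∂n| = 2.25×10⁻³ / (1.15×10⁻⁴ × 1.10) = 17.8 m/s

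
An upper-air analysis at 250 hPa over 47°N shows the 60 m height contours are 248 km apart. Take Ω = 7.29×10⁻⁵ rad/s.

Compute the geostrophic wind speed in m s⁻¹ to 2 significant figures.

22 m s⁻¹

Coriolis parameter at 47°N:
f = 2Ω sin φ = 2 × 7.29×10⁻⁵ × sin 47° = 1.07×10⁻⁴ s⁻¹
Height gradient: |∂Z/∂n| = 60 m / 248000 m = 2.42×10⁻⁴
On a pressure surface, geostrophic balance gives V_g = (g/f)|∂Z/∂n|:
V_g = 9.81 × 2.42×10⁻⁴ / 1.07×10⁻⁴ = 22.3 m/s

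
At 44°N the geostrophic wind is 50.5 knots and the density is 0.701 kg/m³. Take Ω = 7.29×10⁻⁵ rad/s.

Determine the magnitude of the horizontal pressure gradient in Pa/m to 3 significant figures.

1.84×10⁻³ Pa/m

Coriolis parameter at 44°N:
f = 2Ω sin φ = 2 × 7.29×10⁻⁵ × sin 44° = 1.01×10⁻⁴ s⁻¹
Wind speed in SI: 50.5 knots = 26.0 m/s
Geostrophic balance rearranged: |∂P/∂n| = f ρ V_g
|∂P/∂n| = 1.01×10⁻⁴ × 0.701 × 26.0 = 1.84×10⁻³ Pa/m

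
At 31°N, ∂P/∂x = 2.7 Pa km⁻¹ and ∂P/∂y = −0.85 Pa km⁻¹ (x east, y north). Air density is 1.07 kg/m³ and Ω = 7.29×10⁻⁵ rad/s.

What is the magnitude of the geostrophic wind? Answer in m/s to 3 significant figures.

35.2 m/s

Coriolis parameter at 31°N:
f = 2Ω sin φ = 2 × 7.29×10⁻⁵ × sin 31° = 7.51×10⁻⁵ s⁻¹
Component geostrophic relations (x east, y north):
u_g = −(1/(fρ)) ∂P/∂y,  v_g = (1/(fρ)) ∂P/∂x
u_g = −(−0.85×10⁻³)/(7.51×10⁻⁵ × 1.07) = 10.6 m/s;  v_g = (2.7×10⁻³)/(7.51×10⁻⁵ × 1.07) = 33.6 m/s
|V_g| = √(u_g² + v_g²) = 35.2 m/s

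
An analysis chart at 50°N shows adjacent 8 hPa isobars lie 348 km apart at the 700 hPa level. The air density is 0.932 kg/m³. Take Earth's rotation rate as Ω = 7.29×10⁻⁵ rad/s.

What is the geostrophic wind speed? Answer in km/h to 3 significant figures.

Coriolis parameter at 50°N:
f = 2Ω sin φ = 2 × 7.29×10⁻⁵ × sin 50° = 1.12×10⁻⁴ s⁻¹
Pressure gradient: |∂P/∂n| = 800 Pa / 348000 m = 2.30×10⁻³ Pa/m
Geostrophic balance (pressure-gradient force = Coriolis force):
V_g = (1/(fρ)) |∂P/∂n| = 2.30×10⁻³ / (1.12×10⁻⁴ × 0.932) = 22.1 m/s
Converting: 22.1 m/s × 3.6 = 79.5 km/h

79.5 km/h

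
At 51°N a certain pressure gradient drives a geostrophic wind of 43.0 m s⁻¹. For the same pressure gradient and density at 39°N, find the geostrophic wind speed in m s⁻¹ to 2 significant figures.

With the same pressure gradient and density, V_g ∝ 1/f ∝ 1/sin φ.
V₂ = V₁ · sin φ₁ / sin φ₂ = 43.0 × sin 51° / sin 39°
V₂ = 43.0 × 0.7771/0.6293 = 53 m s⁻¹

53 m s⁻¹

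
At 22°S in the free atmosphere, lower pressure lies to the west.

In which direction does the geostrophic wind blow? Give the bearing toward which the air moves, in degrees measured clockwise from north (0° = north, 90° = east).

The pressure-gradient force points toward the west (bearing 270°).
Geostrophic balance: in the Southern Hemisphere the Coriolis force deflects motion to the left, so the geostrophic wind blows 90° to the left of the pressure-gradient force (low pressure on the right).
Rotating 270° by 90° counterclockwise gives 180° — the wind blows toward the south.

180°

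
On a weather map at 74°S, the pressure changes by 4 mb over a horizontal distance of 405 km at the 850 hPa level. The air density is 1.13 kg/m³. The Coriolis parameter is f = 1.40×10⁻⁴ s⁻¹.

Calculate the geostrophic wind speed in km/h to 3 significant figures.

22.5 km/h

Pressure gradient: |∂P/∂n| = 400 Pa / 405000 m = 9.88×10⁻⁴ Pa/m
Geostrophic balance (pressure-gradient force = Coriolis force):
V_g = (1/(fρ)) |∂P/∂n| = 9.88×10⁻⁴ / (1.40×10⁻⁴ × 1.13) = 6.24 m/s
Converting: 6.24 m/s × 3.6 = 22.5 km/h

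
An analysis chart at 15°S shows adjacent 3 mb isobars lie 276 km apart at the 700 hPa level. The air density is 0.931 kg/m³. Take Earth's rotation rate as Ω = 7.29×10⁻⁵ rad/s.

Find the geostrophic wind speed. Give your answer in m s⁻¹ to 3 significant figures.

Coriolis parameter at 15°S:
f = 2Ω sin φ = 2 × 7.29×10⁻⁵ × sin 15° = 3.77×10⁻⁵ s⁻¹
Pressure gradient: |∂P/∂n| = 300 Pa / 276000 m = 1.09×10⁻³ Pa/m
Geostrophic balance (pressure-gradient force = Coriolis force):
V_g = (1/(fρ)) |∂P/∂n| = 1.09×10⁻³ / (3.77×10⁻⁵ × 0.931) = 30.9 m/s

30.9 m s⁻¹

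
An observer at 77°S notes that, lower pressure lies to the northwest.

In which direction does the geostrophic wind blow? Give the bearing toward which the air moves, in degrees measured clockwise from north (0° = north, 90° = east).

225°

The pressure-gradient force points toward the northwest (bearing 315°).
Geostrophic balance: in the Southern Hemisphere the Coriolis force deflects motion to the left, so the geostrophic wind blows 90° to the left of the pressure-gradient force (low pressure on the right).
Rotating 315° by 90° counterclockwise gives 225° — the wind blows toward the southwest.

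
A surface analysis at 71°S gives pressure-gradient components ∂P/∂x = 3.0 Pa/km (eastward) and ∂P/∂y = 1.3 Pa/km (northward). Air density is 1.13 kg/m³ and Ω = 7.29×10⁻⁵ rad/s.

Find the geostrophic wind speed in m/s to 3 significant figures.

21.0 m/s

Coriolis parameter at 71°S:
f = 2Ω sin φ = 2 × 7.29×10⁻⁵ × sin 71° = 1.38×10⁻⁴ s⁻¹
In the Southern Hemisphere f is negative: f = −1.38×10⁻⁴ s⁻¹.
Component geostrophic relations (x east, y north):
u_g = −(1/(fρ)) ∂P/∂y,  v_g = (1/(fρ)) ∂P/∂x
u_g = −(1.3×10⁻³)/(−1.38×10⁻⁴ × 1.13) = 8.35 m/s;  v_g = (3.0×10⁻³)/(−1.38×10⁻⁴ × 1.13) = −19.3 m/s
|V_g| = √(u_g² + v_g²) = 21.0 m/s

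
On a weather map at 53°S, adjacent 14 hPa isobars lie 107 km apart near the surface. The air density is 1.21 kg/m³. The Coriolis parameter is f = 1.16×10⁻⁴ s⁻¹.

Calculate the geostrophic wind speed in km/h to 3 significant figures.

336 km/h

Pressure gradient: |∂P/∂n| = 1400 Pa / 107000 m = 1.31×10⁻² Pa/m
Geostrophic balance (pressure-gradient force = Coriolis force):
V_g = (1/(fρ)) |∂P/∂n| = 1.31×10⁻² / (1.16×10⁻⁴ × 1.21) = 93.2 m/s
Converting: 93.2 m/s × 3.6 = 336 km/h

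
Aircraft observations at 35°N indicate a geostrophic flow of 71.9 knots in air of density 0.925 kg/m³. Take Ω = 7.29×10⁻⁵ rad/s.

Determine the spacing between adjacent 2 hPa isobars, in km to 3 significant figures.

69.9 km

Coriolis parameter at 35°N:
f = 2Ω sin φ = 2 × 7.29×10⁻⁵ × sin 35° = 8.36×10⁻⁵ s⁻¹
Wind speed in SI: 71.9 knots = 37.0 m/s
Geostrophic balance rearranged: |∂P/∂n| = f ρ V_g
|∂P/∂n| = 8.36×10⁻⁵ × 0.925 × 37.0 = 2.86×10⁻³ Pa/m
Isobar spacing: Δn = ΔP/|∂P/∂n| = 200 Pa / 2.86×10⁻³ Pa/m = 69899 m ≈ 69.9 km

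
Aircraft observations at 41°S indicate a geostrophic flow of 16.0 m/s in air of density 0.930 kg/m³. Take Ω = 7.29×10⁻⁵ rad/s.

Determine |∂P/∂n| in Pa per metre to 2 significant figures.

Coriolis parameter at 41°S:
f = 2Ω sin φ = 2 × 7.29×10⁻⁵ × sin 41° = 9.57×10⁻⁵ s⁻¹
Geostrophic balance rearranged: |∂P/∂n| = f ρ V_g
|∂P/∂n| = 9.57×10⁻⁵ × 0.930 × 16.0 = 1.42×10⁻³ Pa/m

1.4×10⁻³ Pa/m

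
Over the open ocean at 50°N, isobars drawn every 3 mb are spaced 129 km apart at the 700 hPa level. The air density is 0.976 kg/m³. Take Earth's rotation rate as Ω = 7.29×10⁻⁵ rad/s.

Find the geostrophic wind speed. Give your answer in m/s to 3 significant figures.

21.3 m/s

Coriolis parameter at 50°N:
f = 2Ω sin φ = 2 × 7.29×10⁻⁵ × sin 50° = 1.12×10⁻⁴ s⁻¹
Pressure gradient: |∂P/∂n| = 300 Pa / 129000 m = 2.33×10⁻³ Pa/m
Geostrophic balance (pressure-gradient force = Coriolis force):
V_g = (1/(fρ)) |∂P/∂n| = 2.33×10⁻³ / (1.12×10⁻⁴ × 0.976) = 21.3 m/s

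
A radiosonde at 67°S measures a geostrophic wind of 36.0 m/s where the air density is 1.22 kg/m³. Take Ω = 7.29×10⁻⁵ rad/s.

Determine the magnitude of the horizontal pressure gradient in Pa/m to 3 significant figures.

Coriolis parameter at 67°S:
f = 2Ω sin φ = 2 × 7.29×10⁻⁵ × sin 67° = 1.34×10⁻⁴ s⁻¹
Geostrophic balance rearranged: |∂P/∂n| = f ρ V_g
|∂P/∂n| = 1.34×10⁻⁴ × 1.22 × 36.0 = 5.89×10⁻³ Pa/m

5.89×10⁻³ Pa/m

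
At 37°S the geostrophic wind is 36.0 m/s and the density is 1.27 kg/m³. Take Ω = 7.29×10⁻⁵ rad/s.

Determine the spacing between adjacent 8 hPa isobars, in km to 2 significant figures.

200 km

Coriolis parameter at 37°S:
f = 2Ω sin φ = 2 × 7.29×10⁻⁵ × sin 37° = 8.77×10⁻⁵ s⁻¹
Geostrophic balance rearranged: |∂P/∂n| = f ρ V_g
|∂P/∂n| = 8.77×10⁻⁵ × 1.27 × 36.0 = 4.01×10⁻³ Pa/m
Isobar spacing: Δn = ΔP/|∂P/∂n| = 800 Pa / 4.01×10⁻³ Pa/m = 199417 m ≈ 200 km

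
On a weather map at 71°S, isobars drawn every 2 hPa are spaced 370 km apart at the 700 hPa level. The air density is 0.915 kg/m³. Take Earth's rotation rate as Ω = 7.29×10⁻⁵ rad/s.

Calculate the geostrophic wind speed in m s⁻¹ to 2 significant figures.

4.3 m s⁻¹

Coriolis parameter at 71°S:
f = 2Ω sin φ = 2 × 7.29×10⁻⁵ × sin 71° = 1.38×10⁻⁴ s⁻¹
Pressure gradient: |∂P/∂n| = 200 Pa / 370000 m = 5.41×10⁻⁴ Pa/m
Geostrophic balance (pressure-gradient force = Coriolis force):
V_g = (1/(fρ)) |∂P/∂n| = 5.41×10⁻⁴ / (1.38×10⁻⁴ × 0.915) = 4.29 m/s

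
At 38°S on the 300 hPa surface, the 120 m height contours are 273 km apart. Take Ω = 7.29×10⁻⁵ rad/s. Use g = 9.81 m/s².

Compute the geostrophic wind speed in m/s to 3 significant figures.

48.0 m/s

Coriolis parameter at 38°S:
f = 2Ω sin φ = 2 × 7.29×10⁻⁵ × sin 38° = 8.98×10⁻⁵ s⁻¹
Height gradient: |∂Z/∂n| = 120 m / 273000 m = 4.40×10⁻⁴
On a pressure surface, geostrophic balance gives V_g = (g/f)|∂Z/∂n|:
V_g = 9.81 × 4.40×10⁻⁴ / 8.98×10⁻⁵ = 48.0 m/s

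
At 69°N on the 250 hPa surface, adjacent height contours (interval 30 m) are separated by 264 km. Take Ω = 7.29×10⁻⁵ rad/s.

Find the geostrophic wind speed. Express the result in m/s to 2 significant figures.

8.2 m/s

Coriolis parameter at 69°N:
f = 2Ω sin φ = 2 × 7.29×10⁻⁵ × sin 69° = 1.36×10⁻⁴ s⁻¹
Height gradient: |∂Z/∂n| = 30 m / 264000 m = 1.14×10⁻⁴
On a pressure surface, geostrophic balance gives V_g = (g/f)|∂Z/∂n|:
V_g = 9.81 × 1.14×10⁻⁴ / 1.36×10⁻⁴ = 8.19 m/s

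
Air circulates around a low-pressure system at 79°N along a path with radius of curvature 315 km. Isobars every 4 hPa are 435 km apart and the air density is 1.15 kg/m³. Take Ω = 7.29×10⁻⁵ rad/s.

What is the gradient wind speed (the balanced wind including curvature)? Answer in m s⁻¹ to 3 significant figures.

Coriolis parameter at 79°N:
f = 2Ω sin φ = 2 × 7.29×10⁻⁵ × sin 79° = 1.43×10⁻⁴ s⁻¹
Pressure gradient: |∂P/∂n| = 400 Pa / 435000 m = 9.20×10⁻⁴ Pa/m
Geostrophic speed: V_g = |∂P/∂n|/(fρ) = 9.20×10⁻⁴/(1.43×10⁻⁴ × 1.15) = 5.59 m/s
Around a low, centrifugal force acts outward with Coriolis, so pressure-gradient force balances both:
(1/ρ)|∂P/∂n| = fV + V²/R  →  V² + fR·V − fR·V_g = 0
With fR = 1.43×10⁻⁴ × 315×10³ m = 45.1 m/s:
V = [−fR + √((fR)² + 4 fR V_g)]/2 = [−45.1 + √(45.1² + 4×45.1×5.59)]/2 = 5.03 m/s
Subgeostrophic (V < V_g = 5.59 m/s), as expected around a low.

5.03 m s⁻¹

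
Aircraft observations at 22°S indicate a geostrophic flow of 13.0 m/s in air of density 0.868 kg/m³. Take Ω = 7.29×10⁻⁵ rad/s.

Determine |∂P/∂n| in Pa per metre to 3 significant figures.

6.16×10⁻⁴ Pa/m

Coriolis parameter at 22°S:
f = 2Ω sin φ = 2 × 7.29×10⁻⁵ × sin 22° = 5.46×10⁻⁵ s⁻¹
Geostrophic balance rearranged: |∂P/∂n| = f ρ V_g
|∂P/∂n| = 5.46×10⁻⁵ × 0.868 × 13.0 = 6.16×10⁻⁴ Pa/m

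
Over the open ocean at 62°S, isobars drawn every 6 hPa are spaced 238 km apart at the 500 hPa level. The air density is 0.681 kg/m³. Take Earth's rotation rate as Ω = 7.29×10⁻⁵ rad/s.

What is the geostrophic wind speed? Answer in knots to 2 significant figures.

Coriolis parameter at 62°S:
f = 2Ω sin φ = 2 × 7.29×10⁻⁵ × sin 62° = 1.29×10⁻⁴ s⁻¹
Pressure gradient: |∂P/∂n| = 600 Pa / 238000 m = 2.52×10⁻³ Pa/m
Geostrophic balance (pressure-gradient force = Coriolis force):
V_g = (1/(fρ)) |∂P/∂n| = 2.52×10⁻³ / (1.29×10⁻⁴ × 0.681) = 28.8 m/s
Converting: 28.8 m/s × 1.944 = 56 knots

56 knots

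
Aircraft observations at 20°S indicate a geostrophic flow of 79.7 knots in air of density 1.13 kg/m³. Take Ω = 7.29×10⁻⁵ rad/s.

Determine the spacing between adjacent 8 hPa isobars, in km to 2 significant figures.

350 km

Coriolis parameter at 20°S:
f = 2Ω sin φ = 2 × 7.29×10⁻⁵ × sin 20° = 4.99×10⁻⁵ s⁻¹
Wind speed in SI: 79.7 knots = 41.0 m/s
Geostrophic balance rearranged: |∂P/∂n| = f ρ V_g
|∂P/∂n| = 4.99×10⁻⁵ × 1.13 × 41.0 = 2.31×10⁻³ Pa/m
Isobar spacing: Δn = ΔP/|∂P/∂n| = 800 Pa / 2.31×10⁻³ Pa/m = 346263 m ≈ 350 km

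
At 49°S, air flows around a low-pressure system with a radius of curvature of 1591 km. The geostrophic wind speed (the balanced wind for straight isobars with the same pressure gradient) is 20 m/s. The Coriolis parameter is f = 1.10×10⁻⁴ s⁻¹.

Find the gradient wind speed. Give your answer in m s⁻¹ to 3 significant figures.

18.1 m s⁻¹

Around a low, centrifugal force acts outward with Coriolis, so pressure-gradient force balances both:
(1/ρ)|∂P/∂n| = fV + V²/R  →  V² + fR·V − fR·V_g = 0
With fR = 1.10×10⁻⁴ × 1591×10³ m = 175 m/s:
V = [−fR + √((fR)² + 4 fR V_g)]/2 = [−175 + √(175² + 4×175×20)]/2 = 18.1 m/s
Subgeostrophic (V < V_g = 20 m/s), as expected around a low.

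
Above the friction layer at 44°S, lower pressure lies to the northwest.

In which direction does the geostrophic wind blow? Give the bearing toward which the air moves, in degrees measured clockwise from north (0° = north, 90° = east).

The pressure-gradient force points toward the northwest (bearing 315°).
Geostrophic balance: in the Southern Hemisphere the Coriolis force deflects motion to the left, so the geostrophic wind blows 90° to the left of the pressure-gradient force (low pressure on the right).
Rotating 315° by 90° counterclockwise gives 225° — the wind blows toward the southwest.

225°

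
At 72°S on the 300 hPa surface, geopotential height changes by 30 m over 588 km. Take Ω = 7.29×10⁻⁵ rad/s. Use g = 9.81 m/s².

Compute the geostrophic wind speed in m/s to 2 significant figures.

3.6 m/s

Coriolis parameter at 72°S:
f = 2Ω sin φ = 2 × 7.29×10⁻⁵ × sin 72° = 1.39×10⁻⁴ s⁻¹
Height gradient: |∂Z/∂n| = 30 m / 588000 m = 5.10×10⁻⁵
On a pressure surface, geostrophic balance gives V_g = (g/f)|∂Z/∂n|:
V_g = 9.81 × 5.10×10⁻⁵ / 1.39×10⁻⁴ = 3.61 m/s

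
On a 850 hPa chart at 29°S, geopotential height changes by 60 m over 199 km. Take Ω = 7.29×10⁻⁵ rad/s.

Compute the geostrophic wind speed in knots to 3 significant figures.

81.3 knots

Coriolis parameter at 29°S:
f = 2Ω sin φ = 2 × 7.29×10⁻⁵ × sin 29° = 7.07×10⁻⁵ s⁻¹
Height gradient: |∂Z/∂n| = 60 m / 199000 m = 3.02×10⁻⁴
On a pressure surface, geostrophic balance gives V_g = (g/f)|∂Z/∂n|:
V_g = 9.81 × 3.02×10⁻⁴ / 7.07×10⁻⁵ = 41.8 m/s
Converting: 41.8 m/s × 1.944 = 81.3 knots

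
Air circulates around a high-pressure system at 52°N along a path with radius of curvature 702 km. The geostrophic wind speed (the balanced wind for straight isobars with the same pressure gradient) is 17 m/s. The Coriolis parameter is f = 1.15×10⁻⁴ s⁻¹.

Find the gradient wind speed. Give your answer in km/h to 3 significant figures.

87.6 km/h

Around a high, pressure-gradient force acts outward with centrifugal, so Coriolis balances both:
fV = (1/ρ)|∂P/∂n| + V²/R  →  V² − fR·V + fR·V_g = 0
With fR = 1.15×10⁻⁴ × 702×10³ m = 80.7 m/s:
V = [fR − √((fR)² − 4 fR V_g)]/2 = [80.7 − √(80.7² − 4×80.7×17)]/2 = 24.3 m/s
Supergeostrophic (V > V_g = 17 m/s), as expected around a high.
Converting: 24.3 m/s × 3.6 = 87.6 km/h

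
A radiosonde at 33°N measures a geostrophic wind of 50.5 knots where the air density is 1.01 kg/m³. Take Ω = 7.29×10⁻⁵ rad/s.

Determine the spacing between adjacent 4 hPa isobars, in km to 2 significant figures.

190 km

Coriolis parameter at 33°N:
f = 2Ω sin φ = 2 × 7.29×10⁻⁵ × sin 33° = 7.94×10⁻⁵ s⁻¹
Wind speed in SI: 50.5 knots = 26.0 m/s
Geostrophic balance rearranged: |∂P/∂n| = f ρ V_g
|∂P/∂n| = 7.94×10⁻⁵ × 1.01 × 26.0 = 2.08×10⁻³ Pa/m
Isobar spacing: Δn = ΔP/|∂P/∂n| = 400 Pa / 2.08×10⁻³ Pa/m = 191974 m ≈ 190 km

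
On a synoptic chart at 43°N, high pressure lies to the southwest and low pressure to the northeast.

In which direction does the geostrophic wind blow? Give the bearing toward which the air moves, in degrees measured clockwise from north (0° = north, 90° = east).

The pressure-gradient force points toward the northeast (bearing 045°).
Geostrophic balance: in the Northern Hemisphere the Coriolis force deflects motion to the right, so the geostrophic wind blows 90° to the right of the pressure-gradient force (low pressure on the left).
Rotating 045° by 90° clockwise gives 135° — the wind blows toward the southeast.

135°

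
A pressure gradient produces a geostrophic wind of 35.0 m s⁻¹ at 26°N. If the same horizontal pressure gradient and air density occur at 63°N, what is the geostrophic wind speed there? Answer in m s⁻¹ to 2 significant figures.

17 m s⁻¹

With the same pressure gradient and density, V_g ∝ 1/f ∝ 1/sin φ.
V₂ = V₁ · sin φ₁ / sin φ₂ = 35.0 × sin 26° / sin 63°
V₂ = 35.0 × 0.4384/0.8910 = 17 m s⁻¹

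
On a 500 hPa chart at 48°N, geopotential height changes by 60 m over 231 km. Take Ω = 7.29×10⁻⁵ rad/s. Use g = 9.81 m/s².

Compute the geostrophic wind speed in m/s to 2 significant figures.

24 m/s

Coriolis parameter at 48°N:
f = 2Ω sin φ = 2 × 7.29×10⁻⁵ × sin 48° = 1.08×10⁻⁴ s⁻¹
Height gradient: |∂Z/∂n| = 60 m / 231000 m = 2.60×10⁻⁴
On a pressure surface, geostrophic balance gives V_g = (g/f)|∂Z/∂n|:
V_g = 9.81 × 2.60×10⁻⁴ / 1.08×10⁻⁴ = 23.5 m/s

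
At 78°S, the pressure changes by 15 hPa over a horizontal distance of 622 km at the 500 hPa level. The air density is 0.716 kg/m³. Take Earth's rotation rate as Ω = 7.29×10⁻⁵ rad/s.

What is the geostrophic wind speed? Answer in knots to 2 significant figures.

46 knots

Coriolis parameter at 78°S:
f = 2Ω sin φ = 2 × 7.29×10⁻⁵ × sin 78° = 1.43×10⁻⁴ s⁻¹
Pressure gradient: |∂P/∂n| = 1500 Pa / 622000 m = 2.41×10⁻³ Pa/m
Geostrophic balance (pressure-gradient force = Coriolis force):
V_g = (1/(fρ)) |∂P/∂n| = 2.41×10⁻³ / (1.43×10⁻⁴ × 0.716) = 23.6 m/s
Converting: 23.6 m/s × 1.944 = 46 knots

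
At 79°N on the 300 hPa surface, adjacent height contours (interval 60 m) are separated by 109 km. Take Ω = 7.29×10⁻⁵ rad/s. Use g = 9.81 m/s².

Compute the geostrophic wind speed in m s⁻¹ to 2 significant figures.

38 m s⁻¹

Coriolis parameter at 79°N:
f = 2Ω sin φ = 2 × 7.29×10⁻⁵ × sin 79° = 1.43×10⁻⁴ s⁻¹
Height gradient: |∂Z/∂n| = 60 m / 109000 m = 5.50×10⁻⁴
On a pressure surface, geostrophic balance gives V_g = (g/f)|∂Z/∂n|:
V_g = 9.81 × 5.50×10⁻⁴ / 1.43×10⁻⁴ = 37.7 m/s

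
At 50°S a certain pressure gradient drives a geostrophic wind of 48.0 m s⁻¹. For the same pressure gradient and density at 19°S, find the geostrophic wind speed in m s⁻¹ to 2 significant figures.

With the same pressure gradient and density, V_g ∝ 1/f ∝ 1/sin φ.
V₂ = V₁ · sin φ₁ / sin φ₂ = 48.0 × sin 50° / sin 19°
V₂ = 48.0 × 0.7660/0.3256 = 110 m s⁻¹

110 m s⁻¹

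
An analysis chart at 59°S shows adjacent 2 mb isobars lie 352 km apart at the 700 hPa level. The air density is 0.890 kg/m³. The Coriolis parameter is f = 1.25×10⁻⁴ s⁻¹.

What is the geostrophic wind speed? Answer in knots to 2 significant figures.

9.9 knots

Pressure gradient: |∂P/∂n| = 200 Pa / 352000 m = 5.68×10⁻⁴ Pa/m
Geostrophic balance (pressure-gradient force = Coriolis force):
V_g = (1/(fρ)) |∂P/∂n| = 5.68×10⁻⁴ / (1.25×10⁻⁴ × 0.890) = 5.11 m/s
Converting: 5.11 m/s × 1.944 = 9.9 knots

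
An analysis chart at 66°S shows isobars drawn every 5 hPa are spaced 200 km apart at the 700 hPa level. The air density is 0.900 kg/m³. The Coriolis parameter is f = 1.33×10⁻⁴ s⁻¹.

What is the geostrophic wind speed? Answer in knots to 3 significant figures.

Pressure gradient: |∂P/∂n| = 500 Pa / 200000 m = 2.50×10⁻³ Pa/m
Geostrophic balance (pressure-gradient force = Coriolis force):
V_g = (1/(fρ)) |∂P/∂n| = 2.50×10⁻³ / (1.33×10⁻⁴ × 0.900) = 20.9 m/s
Converting: 20.9 m/s × 1.944 = 40.6 knots

40.6 knots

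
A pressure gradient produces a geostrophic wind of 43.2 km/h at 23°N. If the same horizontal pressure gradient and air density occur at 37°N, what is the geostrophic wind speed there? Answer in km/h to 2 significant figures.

With the same pressure gradient and density, V_g ∝ 1/f ∝ 1/sin φ.
V₂ = V₁ · sin φ₁ / sin φ₂ = 43.2 × sin 23° / sin 37°
V₂ = 43.2 × 0.3907/0.6018 = 28 km/h

28 km/h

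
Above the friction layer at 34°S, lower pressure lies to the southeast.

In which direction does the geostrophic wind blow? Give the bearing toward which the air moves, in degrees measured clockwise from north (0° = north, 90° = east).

The pressure-gradient force points toward the southeast (bearing 135°).
Geostrophic balance: in the Southern Hemisphere the Coriolis force deflects motion to the left, so the geostrophic wind blows 90° to the left of the pressure-gradient force (low pressure on the right).
Rotating 135° by 90° counterclockwise gives 045° — the wind blows toward the northeast.

045°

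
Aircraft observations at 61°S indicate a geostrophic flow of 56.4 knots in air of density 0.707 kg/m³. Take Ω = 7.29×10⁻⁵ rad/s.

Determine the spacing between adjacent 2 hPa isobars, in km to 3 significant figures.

Coriolis parameter at 61°S:
f = 2Ω sin φ = 2 × 7.29×10⁻⁵ × sin 61° = 1.28×10⁻⁴ s⁻¹
Wind speed in SI: 56.4 knots = 29.0 m/s
Geostrophic balance rearranged: |∂P/∂n| = f ρ V_g
|∂P/∂n| = 1.28×10⁻⁴ × 0.707 × 29.0 = 2.62×10⁻³ Pa/m
Isobar spacing: Δn = ΔP/|∂P/∂n| = 200 Pa / 2.62×10⁻³ Pa/m = 76457 m ≈ 76.5 km

76.5 km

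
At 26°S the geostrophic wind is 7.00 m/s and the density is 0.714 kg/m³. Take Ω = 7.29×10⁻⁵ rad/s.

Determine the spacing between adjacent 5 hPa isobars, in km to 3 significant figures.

1570 km

Coriolis parameter at 26°S:
f = 2Ω sin φ = 2 × 7.29×10⁻⁵ × sin 26° = 6.39×10⁻⁵ s⁻¹
Geostrophic balance rearranged: |∂P/∂n| = f ρ V_g
|∂P/∂n| = 6.39×10⁻⁵ × 0.714 × 7.00 = 3.19×10⁻⁴ Pa/m
Isobar spacing: Δn = ΔP/|∂P/∂n| = 500 Pa / 3.19×10⁻⁴ Pa/m = 1565216 m ≈ 1570 km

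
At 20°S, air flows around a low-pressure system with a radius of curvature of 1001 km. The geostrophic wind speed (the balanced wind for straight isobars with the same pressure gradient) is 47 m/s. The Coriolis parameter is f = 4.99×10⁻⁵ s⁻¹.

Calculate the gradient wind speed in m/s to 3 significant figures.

Around a low, centrifugal force acts outward with Coriolis, so pressure-gradient force balances both:
(1/ρ)|∂P/∂n| = fV + V²/R  →  V² + fR·V − fR·V_g = 0
With fR = 4.99×10⁻⁵ × 1001×10³ m = 49.9 m/s:
V = [−fR + √((fR)² + 4 fR V_g)]/2 = [−49.9 + √(49.9² + 4×49.9×47)]/2 = 29.5 m/s
Subgeostrophic (V < V_g = 47 m/s), as expected around a low.

29.5 m/s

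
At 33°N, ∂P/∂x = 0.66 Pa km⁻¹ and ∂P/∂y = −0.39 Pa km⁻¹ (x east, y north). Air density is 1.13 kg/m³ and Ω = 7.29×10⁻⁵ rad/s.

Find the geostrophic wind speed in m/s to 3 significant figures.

Coriolis parameter at 33°N:
f = 2Ω sin φ = 2 × 7.29×10⁻⁵ × sin 33° = 7.94×10⁻⁵ s⁻¹
Component geostrophic relations (x east, y north):
u_g = −(1/(fρ)) ∂P/∂y,  v_g = (1/(fρ)) ∂P/∂x
u_g = −(−0.39×10⁻³)/(7.94×10⁻⁵ × 1.13) = 4.35 m/s;  v_g = (0.66×10⁻³)/(7.94×10⁻⁵ × 1.13) = 7.36 m/s
|V_g| = √(u_g² + v_g²) = 8.54 m/s

8.54 m/s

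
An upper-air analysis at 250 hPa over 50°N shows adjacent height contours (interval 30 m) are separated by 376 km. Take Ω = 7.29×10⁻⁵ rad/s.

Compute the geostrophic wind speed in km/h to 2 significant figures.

25 km/h

Coriolis parameter at 50°N:
f = 2Ω sin φ = 2 × 7.29×10⁻⁵ × sin 50° = 1.12×10⁻⁴ s⁻¹
Height gradient: |∂Z/∂n| = 30 m / 376000 m = 7.98×10⁻⁵
On a pressure surface, geostrophic balance gives V_g = (g/f)|∂Z/∂n|:
V_g = 9.81 × 7.98×10⁻⁵ / 1.12×10⁻⁴ = 7.01 m/s
Converting: 7.01 m/s × 3.6 = 25 km/h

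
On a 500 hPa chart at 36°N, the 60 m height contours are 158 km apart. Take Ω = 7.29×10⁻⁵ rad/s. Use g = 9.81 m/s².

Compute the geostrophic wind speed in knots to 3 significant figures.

Coriolis parameter at 36°N:
f = 2Ω sin φ = 2 × 7.29×10⁻⁵ × sin 36° = 8.57×10⁻⁵ s⁻¹
Height gradient: |∂Z/∂n| = 60 m / 158000 m = 3.80×10⁻⁴
On a pressure surface, geostrophic balance gives V_g = (g/f)|∂Z/∂n|:
V_g = 9.81 × 3.80×10⁻⁴ / 8.57×10⁻⁵ = 43.5 m/s
Converting: 43.5 m/s × 1.944 = 84.5 knots

84.5 knots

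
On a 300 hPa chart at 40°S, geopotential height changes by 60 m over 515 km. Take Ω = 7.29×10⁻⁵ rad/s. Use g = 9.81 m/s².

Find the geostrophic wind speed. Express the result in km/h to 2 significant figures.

Coriolis parameter at 40°S:
f = 2Ω sin φ = 2 × 7.29×10⁻⁵ × sin 40° = 9.37×10⁻⁵ s⁻¹
Height gradient: |∂Z/∂n| = 60 m / 515000 m = 1.17×10⁻⁴
On a pressure surface, geostrophic balance gives V_g = (g/f)|∂Z/∂n|:
V_g = 9.81 × 1.17×10⁻⁴ / 9.37×10⁻⁵ = 12.2 m/s
Converting: 12.2 m/s × 3.6 = 44 km/h

44 km/h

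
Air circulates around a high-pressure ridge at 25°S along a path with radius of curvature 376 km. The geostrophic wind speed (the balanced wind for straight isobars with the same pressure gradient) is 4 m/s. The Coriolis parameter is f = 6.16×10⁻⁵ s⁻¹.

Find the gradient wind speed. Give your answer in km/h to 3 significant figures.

18.5 km/h

Around a high, pressure-gradient force acts outward with centrifugal, so Coriolis balances both:
fV = (1/ρ)|∂P/∂n| + V²/R  →  V² − fR·V + fR·V_g = 0
With fR = 6.16×10⁻⁵ × 376×10³ m = 23.2 m/s:
V = [fR − √((fR)² − 4 fR V_g)]/2 = [23.2 − √(23.2² − 4×23.2×4)]/2 = 5.14 m/s
Supergeostrophic (V > V_g = 4 m/s), as expected around a high.
Converting: 5.14 m/s × 3.6 = 18.5 km/h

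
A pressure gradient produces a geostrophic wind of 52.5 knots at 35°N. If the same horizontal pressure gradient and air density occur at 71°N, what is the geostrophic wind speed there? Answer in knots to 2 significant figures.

With the same pressure gradient and density, V_g ∝ 1/f ∝ 1/sin φ.
V₂ = V₁ · sin φ₁ / sin φ₂ = 52.5 × sin 35° / sin 71°
V₂ = 52.5 × 0.5736/0.9455 = 32 knots

32 knots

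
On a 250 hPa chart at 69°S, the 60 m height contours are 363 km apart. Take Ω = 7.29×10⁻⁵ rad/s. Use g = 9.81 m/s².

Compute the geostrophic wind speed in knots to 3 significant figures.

Coriolis parameter at 69°S:
f = 2Ω sin φ = 2 × 7.29×10⁻⁵ × sin 69° = 1.36×10⁻⁴ s⁻¹
Height gradient: |∂Z/∂n| = 60 m / 363000 m = 1.65×10⁻⁴
On a pressure surface, geostrophic balance gives V_g = (g/f)|∂Z/∂n|:
V_g = 9.81 × 1.65×10⁻⁴ / 1.36×10⁻⁴ = 11.9 m/s
Converting: 11.9 m/s × 1.944 = 23.2 knots

23.2 knots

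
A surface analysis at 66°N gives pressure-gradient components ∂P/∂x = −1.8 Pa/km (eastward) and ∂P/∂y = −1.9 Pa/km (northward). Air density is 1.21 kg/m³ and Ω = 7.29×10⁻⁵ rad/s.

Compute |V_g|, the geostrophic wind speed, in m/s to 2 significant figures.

Coriolis parameter at 66°N:
f = 2Ω sin φ = 2 × 7.29×10⁻⁵ × sin 66° = 1.33×10⁻⁴ s⁻¹
Component geostrophic relations (x east, y north):
u_g = −(1/(fρ)) ∂P/∂y,  v_g = (1/(fρ)) ∂P/∂x
u_g = −(−1.9×10⁻³)/(1.33×10⁻⁴ × 1.21) = 11.8 m/s;  v_g = (−1.8×10⁻³)/(1.33×10⁻⁴ × 1.21) = −11.2 m/s
|V_g| = √(u_g² + v_g²) = 16.2 m/s

16 m/s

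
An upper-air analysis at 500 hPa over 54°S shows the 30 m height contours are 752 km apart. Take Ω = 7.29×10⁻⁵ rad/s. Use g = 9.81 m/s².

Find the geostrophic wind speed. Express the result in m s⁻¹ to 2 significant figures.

3.3 m s⁻¹

Coriolis parameter at 54°S:
f = 2Ω sin φ = 2 × 7.29×10⁻⁵ × sin 54° = 1.18×10⁻⁴ s⁻¹
Height gradient: |∂Z/∂n| = 30 m / 752000 m = 3.99×10⁻⁵
On a pressure surface, geostrophic balance gives V_g = (g/f)|∂Z/∂n|:
V_g = 9.81 × 3.99×10⁻⁵ / 1.18×10⁻⁴ = 3.32 m/s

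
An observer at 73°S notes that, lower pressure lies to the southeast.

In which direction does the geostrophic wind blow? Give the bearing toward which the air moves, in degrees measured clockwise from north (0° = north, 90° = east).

045°

The pressure-gradient force points toward the southeast (bearing 135°).
Geostrophic balance: in the Southern Hemisphere the Coriolis force deflects motion to the left, so the geostrophic wind blows 90° to the left of the pressure-gradient force (low pressure on the right).
Rotating 135° by 90° counterclockwise gives 045° — the wind blows toward the northeast.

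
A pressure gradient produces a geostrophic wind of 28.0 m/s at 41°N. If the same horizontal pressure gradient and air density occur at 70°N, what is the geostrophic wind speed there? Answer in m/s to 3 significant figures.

With the same pressure gradient and density, V_g ∝ 1/f ∝ 1/sin φ.
V₂ = V₁ · sin φ₁ / sin φ₂ = 28.0 × sin 41° / sin 70°
V₂ = 28.0 × 0.6561/0.9397 = 19.5 m/s

19.5 m/s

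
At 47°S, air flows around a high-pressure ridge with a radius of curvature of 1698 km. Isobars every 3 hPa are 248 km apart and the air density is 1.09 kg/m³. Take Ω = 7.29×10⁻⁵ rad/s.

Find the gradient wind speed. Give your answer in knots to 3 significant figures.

21.6 knots

Coriolis parameter at 47°S:
f = 2Ω sin φ = 2 × 7.29×10⁻⁵ × sin 47° = 1.07×10⁻⁴ s⁻¹
Pressure gradient: |∂P/∂n| = 300 Pa / 248000 m = 1.21×10⁻³ Pa/m
Geostrophic speed: V_g = |∂P/∂n|/(fρ) = 1.21×10⁻³/(1.07×10⁻⁴ × 1.09) = 10.4 m/s
Around a high, pressure-gradient force acts outward with centrifugal, so Coriolis balances both:
fV = (1/ρ)|∂P/∂n| + V²/R  →  V² − fR·V + fR·V_g = 0
With fR = 1.07×10⁻⁴ × 1698×10³ m = 181 m/s:
V = [fR − √((fR)² − 4 fR V_g)]/2 = [181 − √(181² − 4×181×10.4)]/2 = 11.1 m/s
Supergeostrophic (V > V_g = 10.4 m/s), as expected around a high.
Converting: 11.1 m/s × 1.944 = 21.6 knots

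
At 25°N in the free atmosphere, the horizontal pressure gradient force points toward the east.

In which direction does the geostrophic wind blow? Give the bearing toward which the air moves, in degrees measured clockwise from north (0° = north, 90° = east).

The pressure-gradient force points toward the east (bearing 090°).
Geostrophic balance: in the Northern Hemisphere the Coriolis force deflects motion to the right, so the geostrophic wind blows 90° to the right of the pressure-gradient force (low pressure on the left).
Rotating 090° by 90° clockwise gives 180° — the wind blows toward the south.

180°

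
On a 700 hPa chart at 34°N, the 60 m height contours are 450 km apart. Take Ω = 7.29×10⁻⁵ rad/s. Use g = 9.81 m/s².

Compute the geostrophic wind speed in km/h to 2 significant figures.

Coriolis parameter at 34°N:
f = 2Ω sin φ = 2 × 7.29×10⁻⁵ × sin 34° = 8.15×10⁻⁵ s⁻¹
Height gradient: |∂Z/∂n| = 60 m / 450000 m = 1.33×10⁻⁴
On a pressure surface, geostrophic balance gives V_g = (g/f)|∂Z/∂n|:
V_g = 9.81 × 1.33×10⁻⁴ / 8.15×10⁻⁵ = 16.0 m/s
Converting: 16.0 m/s × 3.6 = 58 km/h

58 km/h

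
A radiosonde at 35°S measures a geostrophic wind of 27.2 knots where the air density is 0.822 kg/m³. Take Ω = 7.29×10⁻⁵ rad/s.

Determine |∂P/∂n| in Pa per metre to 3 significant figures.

9.62×10⁻⁴ Pa/m

Coriolis parameter at 35°S:
f = 2Ω sin φ = 2 × 7.29×10⁻⁵ × sin 35° = 8.36×10⁻⁵ s⁻¹
Wind speed in SI: 27.2 knots = 14.0 m/s
Geostrophic balance rearranged: |∂P/∂n| = f ρ V_g
|∂P/∂n| = 8.36×10⁻⁵ × 0.822 × 14.0 = 9.62×10⁻⁴ Pa/m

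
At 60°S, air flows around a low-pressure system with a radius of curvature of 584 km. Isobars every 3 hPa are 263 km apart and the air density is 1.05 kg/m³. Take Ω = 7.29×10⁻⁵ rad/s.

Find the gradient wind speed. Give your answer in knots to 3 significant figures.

15.1 knots

Coriolis parameter at 60°S:
f = 2Ω sin φ = 2 × 7.29×10⁻⁵ × sin 60° = 1.26×10⁻⁴ s⁻¹
Pressure gradient: |∂P/∂n| = 300 Pa / 263000 m = 1.14×10⁻³ Pa/m
Geostrophic speed: V_g = |∂P/∂n|/(fρ) = 1.14×10⁻³/(1.26×10⁻⁴ × 1.05) = 8.60 m/s
Around a low, centrifugal force acts outward with Coriolis, so pressure-gradient force balances both:
(1/ρ)|∂P/∂n| = fV + V²/R  →  V² + fR·V − fR·V_g = 0
With fR = 1.26×10⁻⁴ × 584×10³ m = 73.7 m/s:
V = [−fR + √((fR)² + 4 fR V_g)]/2 = [−73.7 + √(73.7² + 4×73.7×8.6)]/2 = 7.78 m/s
Subgeostrophic (V < V_g = 8.6 m/s), as expected around a low.
Converting: 7.78 m/s × 1.944 = 15.1 knots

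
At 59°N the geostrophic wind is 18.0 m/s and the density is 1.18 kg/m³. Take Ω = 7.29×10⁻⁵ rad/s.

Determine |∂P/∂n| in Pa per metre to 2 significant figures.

Coriolis parameter at 59°N:
f = 2Ω sin φ = 2 × 7.29×10⁻⁵ × sin 59° = 1.25×10⁻⁴ s⁻¹
Geostrophic balance rearranged: |∂P/∂n| = f ρ V_g
|∂P/∂n| = 1.25×10⁻⁴ × 1.18 × 18.0 = 2.65×10⁻³ Pa/m

2.7×10⁻³ Pa/m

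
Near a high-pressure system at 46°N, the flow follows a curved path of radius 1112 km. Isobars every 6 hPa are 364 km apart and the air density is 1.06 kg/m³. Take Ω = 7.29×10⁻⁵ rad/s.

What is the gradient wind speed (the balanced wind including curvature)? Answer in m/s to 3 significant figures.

17.4 m/s

Coriolis parameter at 46°N:
f = 2Ω sin φ = 2 × 7.29×10⁻⁵ × sin 46° = 1.05×10⁻⁴ s⁻¹
Pressure gradient: |∂P/∂n| = 600 Pa / 364000 m = 1.65×10⁻³ Pa/m
Geostrophic speed: V_g = |∂P/∂n|/(fρ) = 1.65×10⁻³/(1.05×10⁻⁴ × 1.06) = 14.8 m/s
Around a high, pressure-gradient force acts outward with centrifugal, so Coriolis balances both:
fV = (1/ρ)|∂P/∂n| + V²/R  →  V² − fR·V + fR·V_g = 0
With fR = 1.05×10⁻⁴ × 1112×10³ m = 117 m/s:
V = [fR − √((fR)² − 4 fR V_g)]/2 = [117 − √(117² − 4×117×14.8)]/2 = 17.4 m/s
Supergeostrophic (V > V_g = 14.8 m/s), as expected around a high.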